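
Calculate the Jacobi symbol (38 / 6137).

Pull out 2: since 6137 ≡ 1 (mod 8), (2/6137) = +1.
Reciprocity: 19 ≡ 3 and 6137 ≡ 1 (mod 4), so (19/6137) = +(6137/19).
Reduce top mod 19: now compute (0/19).
Top reduces to 0: gcd > 1, so the symbol is 0.

0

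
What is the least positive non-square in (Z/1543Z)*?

3

(2/1543) = +1, so 2 is a residue.
(3/1543) = −1, so 3 is the smallest positive non-residue mod 1543.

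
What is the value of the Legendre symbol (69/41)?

-1

First reduce: 69 ≡ 28 (mod 41).
Pull out 2^2: since 41 ≡ 1 (mod 8), (2/41) = +1, so (2/41)^2 = +1.
Reciprocity: 7 ≡ 3 and 41 ≡ 1 (mod 4), so (7/41) = +(41/7).
Reduce top mod 7: now compute (6/7).
Pull out 2: since 7 ≡ 7 (mod 8), (2/7) = +1.
Reciprocity: 3 ≡ 3 and 7 ≡ 3 (mod 4), so (3/7) = −(7/3).
Reduce top mod 3: now compute (1/3).
Reached (1/3) = 1. Collecting the sign flips along the way, the symbol is -1.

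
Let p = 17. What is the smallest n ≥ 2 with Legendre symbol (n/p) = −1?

(2/17) = +1, so 2 is a residue.
(3/17) = −1, so 3 is the smallest positive non-residue mod 17.

3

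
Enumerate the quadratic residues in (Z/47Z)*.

Square k = 1,…,23 (k and 47−k give the same square):
1²=1, 2²=4, 3²=9, 4²=16, 5²=25, 6²=36, 7²≡2, 8²≡17, 9²≡34, 10²≡6, 11²≡27, 12²≡3, 13²≡28, 14²≡8, 15²≡37, 16²≡21, 17²≡7, 18²≡42, 19²≡32, 20²≡24, 21²≡18, 22²≡14, 23²≡12 (mod 47).
So the quadratic residues mod 47 are {1, 2, 3, 4, 6, 7, 8, 9, 12, 14, 16, 17, 18, 21, 24, 25, 27, 28, 32, 34, 36, 37, 42}.

1, 2, 3, 4, 6, 7, 8, 9, 12, 14, 16, 17, 18, 21, 24, 25, 27, 28, 32, 34, 36, 37, 42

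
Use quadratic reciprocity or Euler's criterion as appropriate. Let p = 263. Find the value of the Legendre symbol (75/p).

Reciprocity: 75 ≡ 3 and 263 ≡ 3 (mod 4), so (75/263) = −(263/75).
Reduce top mod 75: now compute (38/75).
Pull out 2: since 75 ≡ 3 (mod 8), (2/75) = -1.
Reciprocity: 19 ≡ 3 and 75 ≡ 3 (mod 4), so (19/75) = −(75/19).
Reduce top mod 19: now compute (18/19).
Pull out 2: since 19 ≡ 3 (mod 8), (2/19) = -1.
Reciprocity: 9 ≡ 1 and 19 ≡ 3 (mod 4), so (9/19) = +(19/9).
Reduce top mod 9: now compute (1/9).
Reached (1/9) = 1. Collecting the sign flips along the way, the symbol is +1.

1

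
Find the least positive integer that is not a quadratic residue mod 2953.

(2/2953) = +1, so 2 is a residue.
(3/2953) = +1, so 3 is a residue.
(4/2953) = +1, so 4 is a residue.
(5/2953) = −1, so 5 is the smallest positive non-residue mod 2953.

5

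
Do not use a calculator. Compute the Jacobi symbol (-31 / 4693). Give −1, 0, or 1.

First reduce: -31 ≡ 4662 (mod 4693).
Pull out 2: since 4693 ≡ 5 (mod 8), (2/4693) = -1.
Reciprocity: 2331 ≡ 3 and 4693 ≡ 1 (mod 4), so (2331/4693) = +(4693/2331).
Reduce top mod 2331: now compute (31/2331).
Reciprocity: 31 ≡ 3 and 2331 ≡ 3 (mod 4), so (31/2331) = −(2331/31).
Reduce top mod 31: now compute (6/31).
Pull out 2: since 31 ≡ 7 (mod 8), (2/31) = +1.
Reciprocity: 3 ≡ 3 and 31 ≡ 3 (mod 4), so (3/31) = −(31/3).
Reduce top mod 3: now compute (1/3).
Reached (1/3) = 1. Collecting the sign flips along the way, the symbol is -1.

-1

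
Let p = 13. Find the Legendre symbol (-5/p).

Euler's criterion: (-5/13) ≡ 8^6 (mod 13).
8^2 ≡ 12 (mod 13)
8^4 ≡ 1 (mod 13)
8^6 = 8^(4+2) ≡ 12 (mod 13).
Result is 12 ≡ −1, so (-5/13) = −1.

-1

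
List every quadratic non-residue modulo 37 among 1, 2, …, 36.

Square k = 1,…,18 (k and 37−k give the same square):
1²=1, 2²=4, 3²=9, 4²=16, 5²=25, 6²=36, 7²≡12, 8²≡27, 9²≡7, 10²≡26, 11²≡10, 12²≡33, 13²≡21, 14²≡11, 15²≡3, 16²≡34, 17²≡30, 18²≡28 (mod 37).
The residues are {1, 3, 4, 7, 9, 10, 11, 12, 16, 21, 25, 26, 27, 28, 30, 33, 34, 36}; the non-residues are the remaining 18 nonzero classes.

2,5,6,8,13,14,15,17,18,19,20,22,23,24,29,31,32,35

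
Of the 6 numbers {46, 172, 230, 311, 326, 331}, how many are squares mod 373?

(46/373) = +1 → QR.
(172/373) = -1 → non-residue.
(230/373) = -1 → non-residue.
(311/373) = -1 → non-residue.
(326/373) = -1 → non-residue.
(331/373) = -1 → non-residue.
Total quadratic residues among the 6: 1.

1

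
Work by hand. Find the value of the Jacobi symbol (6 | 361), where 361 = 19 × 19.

Pull out 2: since 361 ≡ 1 (mod 8), (2/361) = +1.
Reciprocity: 3 ≡ 3 and 361 ≡ 1 (mod 4), so (3/361) = +(361/3).
Reduce top mod 3: now compute (1/3).
Reached (1/3) = 1. Collecting the sign flips along the way, the symbol is +1.

1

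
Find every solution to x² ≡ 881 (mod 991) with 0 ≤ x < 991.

Since 991 ≡ 3 (mod 4), a square root of 881 is 881^((991+1)/4) = 881^248 mod 991.
Repeated squaring: 881^2≡208, 881^4≡651, 881^8≡644, 881^16≡498, 881^32≡254, 881^64≡101, 881^128≡291 (mod 991).
881^248 = 881^(128+64+32+16+8) ≡ 330 (mod 991).
Check: 330² = 108900 ≡ 881 (mod 991). The two roots are 330 and 661.

330, 661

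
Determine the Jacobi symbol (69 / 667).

Reciprocity: 69 ≡ 1 and 667 ≡ 3 (mod 4), so (69/667) = +(667/69).
Reduce top mod 69: now compute (46/69).
Pull out 2: since 69 ≡ 5 (mod 8), (2/69) = -1.
Reciprocity: 23 ≡ 3 and 69 ≡ 1 (mod 4), so (23/69) = +(69/23).
Reduce top mod 23: now compute (0/23).
Top reduces to 0: gcd > 1, so the symbol is 0.

0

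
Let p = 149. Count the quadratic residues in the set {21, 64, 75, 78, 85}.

(21/149) = -1 → non-residue.
(64/149) = +1 → QR.
(75/149) = -1 → non-residue.
(78/149) = -1 → non-residue.
(85/149) = +1 → QR.
Total quadratic residues among the 5: 2.

2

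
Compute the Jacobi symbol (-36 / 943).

-1

First reduce: -36 ≡ 907 (mod 943).
Reciprocity: 907 ≡ 3 and 943 ≡ 3 (mod 4), so (907/943) = −(943/907).
Reduce top mod 907: now compute (36/907).
Pull out 2^2: since 907 ≡ 3 (mod 8), (2/907) = -1, so (2/907)^2 = +1.
Reciprocity: 9 ≡ 1 and 907 ≡ 3 (mod 4), so (9/907) = +(907/9).
Reduce top mod 9: now compute (7/9).
Reciprocity: 7 ≡ 3 and 9 ≡ 1 (mod 4), so (7/9) = +(9/7).
Reduce top mod 7: now compute (2/7).
Pull out 2: since 7 ≡ 7 (mod 8), (2/7) = +1.
Reached (1/7) = 1. Collecting the sign flips along the way, the symbol is -1.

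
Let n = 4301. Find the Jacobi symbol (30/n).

Pull out 2: since 4301 ≡ 5 (mod 8), (2/4301) = -1.
Reciprocity: 15 ≡ 3 and 4301 ≡ 1 (mod 4), so (15/4301) = +(4301/15).
Reduce top mod 15: now compute (11/15).
Reciprocity: 11 ≡ 3 and 15 ≡ 3 (mod 4), so (11/15) = −(15/11).
Reduce top mod 11: now compute (4/11).
Pull out 2^2: since 11 ≡ 3 (mod 8), (2/11) = -1, so (2/11)^2 = +1.
Reached (1/11) = 1. Collecting the sign flips along the way, the symbol is +1.

1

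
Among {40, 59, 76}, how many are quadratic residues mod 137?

2

(40/137) = -1 → non-residue.
(59/137) = +1 → QR.
(76/137) = +1 → QR.
Total quadratic residues among the 3: 2.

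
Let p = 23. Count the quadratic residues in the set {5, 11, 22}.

0

(5/23) = -1 → non-residue.
(11/23) = -1 → non-residue.
(22/23) = -1 → non-residue.
Total quadratic residues among the 3: 0.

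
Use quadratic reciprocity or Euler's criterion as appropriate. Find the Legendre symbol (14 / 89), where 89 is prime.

Euler's criterion: (14/89) ≡ 14^44 (mod 89).
14^2 ≡ 18 (mod 89)
14^4 ≡ 57 (mod 89)
14^8 ≡ 45 (mod 89)
14^16 ≡ 67 (mod 89)
14^32 ≡ 39 (mod 89)
14^44 = 14^(32+8+4) ≡ 88 (mod 89).
Result is 88 ≡ −1, so (14/89) = −1.

-1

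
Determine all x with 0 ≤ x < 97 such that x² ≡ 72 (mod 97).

97 ≡ 1 (mod 4), so we find a root by search.
Trying successive values, 13² = 169 ≡ 72 (mod 97). The other root is 97 − 13 = 84.

13, 84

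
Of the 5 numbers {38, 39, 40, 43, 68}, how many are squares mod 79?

(38/79) = +1 → QR.
(39/79) = -1 → non-residue.
(40/79) = +1 → QR.
(43/79) = -1 → non-residue.
(68/79) = -1 → non-residue.
Total quadratic residues among the 5: 2.

2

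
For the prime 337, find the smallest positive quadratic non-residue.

5

(2/337) = +1, so 2 is a residue.
(3/337) = +1, so 3 is a residue.
(4/337) = +1, so 4 is a residue.
(5/337) = −1, so 5 is the smallest positive non-residue mod 337.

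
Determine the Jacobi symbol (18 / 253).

Pull out 2: since 253 ≡ 5 (mod 8), (2/253) = -1.
Reciprocity: 9 ≡ 1 and 253 ≡ 1 (mod 4), so (9/253) = +(253/9).
Reduce top mod 9: now compute (1/9).
Reached (1/9) = 1. Collecting the sign flips along the way, the symbol is -1.

-1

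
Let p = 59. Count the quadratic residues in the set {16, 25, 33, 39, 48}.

(16/59) = +1 → QR.
(25/59) = +1 → QR.
(33/59) = -1 → non-residue.
(39/59) = -1 → non-residue.
(48/59) = +1 → QR.
Total quadratic residues among the 5: 3.

3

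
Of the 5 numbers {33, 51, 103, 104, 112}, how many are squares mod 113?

3

(33/113) = -1 → non-residue.
(51/113) = +1 → QR.
(103/113) = -1 → non-residue.
(104/113) = +1 → QR.
(112/113) = +1 → QR.
Total quadratic residues among the 5: 3.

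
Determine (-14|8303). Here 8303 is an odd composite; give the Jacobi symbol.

First reduce: -14 ≡ 8289 (mod 8303).
Reciprocity: 8289 ≡ 1 and 8303 ≡ 3 (mod 4), so (8289/8303) = +(8303/8289).
Reduce top mod 8289: now compute (14/8289).
Pull out 2: since 8289 ≡ 1 (mod 8), (2/8289) = +1.
Reciprocity: 7 ≡ 3 and 8289 ≡ 1 (mod 4), so (7/8289) = +(8289/7).
Reduce top mod 7: now compute (1/7).
Reached (1/7) = 1. Collecting the sign flips along the way, the symbol is +1.

1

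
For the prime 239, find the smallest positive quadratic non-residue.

(2/239) = +1, so 2 is a residue.
(3/239) = +1, so 3 is a residue.
(4/239) = +1, so 4 is a residue.
(5/239) = +1, so 5 is a residue.
(6/239) = +1, so 6 is a residue.
(7/239) = −1, so 7 is the smallest positive non-residue mod 239.

7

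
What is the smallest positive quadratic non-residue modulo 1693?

(2/1693) = −1, so 2 is the smallest positive non-residue mod 1693.

2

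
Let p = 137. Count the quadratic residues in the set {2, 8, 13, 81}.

3

(2/137) = +1 → QR.
(8/137) = +1 → QR.
(13/137) = -1 → non-residue.
(81/137) = +1 → QR.
Total quadratic residues among the 4: 3.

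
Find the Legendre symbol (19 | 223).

Euler's criterion: (19/223) ≡ 19^111 (mod 223).
19^2 ≡ 138 (mod 223)
19^4 ≡ 89 (mod 223)
19^8 ≡ 116 (mod 223)
19^16 ≡ 76 (mod 223)
19^32 ≡ 201 (mod 223)
19^64 ≡ 38 (mod 223)
19^111 = 19^(64+32+8+4+2+1) ≡ 1 (mod 223).
Result is 1, so (19/223) = 1.

1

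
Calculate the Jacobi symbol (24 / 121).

1

Pull out 2^3: since 121 ≡ 1 (mod 8), (2/121) = +1, so (2/121)^3 = +1.
Reciprocity: 3 ≡ 3 and 121 ≡ 1 (mod 4), so (3/121) = +(121/3).
Reduce top mod 3: now compute (1/3).
Reached (1/3) = 1. Collecting the sign flips along the way, the symbol is +1.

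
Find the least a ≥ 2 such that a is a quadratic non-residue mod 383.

5

(2/383) = +1, so 2 is a residue.
(3/383) = +1, so 3 is a residue.
(4/383) = +1, so 4 is a residue.
(5/383) = −1, so 5 is the smallest positive non-residue mod 383.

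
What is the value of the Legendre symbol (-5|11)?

-1

Euler's criterion: (-5/11) ≡ 6^5 (mod 11).
6^2 ≡ 3 (mod 11)
6^4 ≡ 9 (mod 11)
6^5 = 6^(4+1) ≡ 10 (mod 11).
Result is 10 ≡ −1, so (-5/11) = −1.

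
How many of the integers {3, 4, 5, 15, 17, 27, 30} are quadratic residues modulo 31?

(3/31) = -1 → non-residue.
(4/31) = +1 → QR.
(5/31) = +1 → QR.
(15/31) = -1 → non-residue.
(17/31) = -1 → non-residue.
(27/31) = -1 → non-residue.
(30/31) = -1 → non-residue.
Total quadratic residues among the 7: 2.

2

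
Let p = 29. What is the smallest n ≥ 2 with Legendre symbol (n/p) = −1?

2

(2/29) = −1, so 2 is the smallest positive non-residue mod 29.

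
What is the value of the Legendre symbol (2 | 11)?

-1

Pull out 2: since 11 ≡ 3 (mod 8), (2/11) = -1.
Reached (1/11) = 1. Collecting the sign flips along the way, the symbol is -1.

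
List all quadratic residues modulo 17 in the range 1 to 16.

Square k = 1,…,8 (k and 17−k give the same square):
1²=1, 2²=4, 3²=9, 4²=16, 5²≡8, 6²≡2, 7²≡15, 8²≡13 (mod 17).
So the quadratic residues mod 17 are {1, 2, 4, 8, 9, 13, 15, 16}.

1, 2, 4, 8, 9, 13, 15, 16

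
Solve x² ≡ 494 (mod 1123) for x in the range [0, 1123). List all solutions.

238, 885

Since 1123 ≡ 3 (mod 4), a square root of 494 is 494^((1123+1)/4) = 494^281 mod 1123.
Repeated squaring: 494^2≡345, 494^4≡1110, 494^8≡169, 494^16≡486, 494^32≡366, 494^64≡319, 494^128≡691, 494^256≡206 (mod 1123).
494^281 = 494^(256+16+8+1) ≡ 885 (mod 1123).
Check: 885² = 783225 ≡ 494 (mod 1123). The two roots are 238 and 885.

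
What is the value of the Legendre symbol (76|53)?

-1

First reduce: 76 ≡ 23 (mod 53).
Reciprocity: 23 ≡ 3 and 53 ≡ 1 (mod 4), so (23/53) = +(53/23).
Reduce top mod 23: now compute (7/23).
Reciprocity: 7 ≡ 3 and 23 ≡ 3 (mod 4), so (7/23) = −(23/7).
Reduce top mod 7: now compute (2/7).
Pull out 2: since 7 ≡ 7 (mod 8), (2/7) = +1.
Reached (1/7) = 1. Collecting the sign flips along the way, the symbol is -1.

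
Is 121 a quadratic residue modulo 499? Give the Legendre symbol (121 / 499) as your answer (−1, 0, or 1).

Reciprocity: 121 ≡ 1 and 499 ≡ 3 (mod 4), so (121/499) = +(499/121).
Reduce top mod 121: now compute (15/121).
Reciprocity: 15 ≡ 3 and 121 ≡ 1 (mod 4), so (15/121) = +(121/15).
Reduce top mod 15: now compute (1/15).
Reached (1/15) = 1. Collecting the sign flips along the way, the symbol is +1.

1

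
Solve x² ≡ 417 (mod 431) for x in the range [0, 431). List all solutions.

Since 431 ≡ 3 (mod 4), a square root of 417 is 417^((431+1)/4) = 417^108 mod 431.
Repeated squaring: 417^2≡196, 417^4≡57, 417^8≡232, 417^16≡380, 417^32≡15, 417^64≡225 (mod 431).
417^108 = 417^(64+32+8+4) ≡ 88 (mod 431).
Check: 88² = 7744 ≡ 417 (mod 431). The two roots are 88 and 343.

88, 343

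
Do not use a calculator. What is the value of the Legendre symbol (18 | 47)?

1

Euler's criterion: (18/47) ≡ 18^23 (mod 47).
18^2 ≡ 42 (mod 47)
18^4 ≡ 25 (mod 47)
18^8 ≡ 14 (mod 47)
18^16 ≡ 8 (mod 47)
18^23 = 18^(16+4+2+1) ≡ 1 (mod 47).
Result is 1, so (18/47) = 1.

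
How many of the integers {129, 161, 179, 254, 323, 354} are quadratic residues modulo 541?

5

(129/541) = +1 → QR.
(161/541) = +1 → QR.
(179/541) = +1 → QR.
(254/541) = +1 → QR.
(323/541) = -1 → non-residue.
(354/541) = +1 → QR.
Total quadratic residues among the 6: 5.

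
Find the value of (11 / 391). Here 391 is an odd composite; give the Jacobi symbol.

1

Reciprocity: 11 ≡ 3 and 391 ≡ 3 (mod 4), so (11/391) = −(391/11).
Reduce top mod 11: now compute (6/11).
Pull out 2: since 11 ≡ 3 (mod 8), (2/11) = -1.
Reciprocity: 3 ≡ 3 and 11 ≡ 3 (mod 4), so (3/11) = −(11/3).
Reduce top mod 3: now compute (2/3).
Pull out 2: since 3 ≡ 3 (mod 8), (2/3) = -1.
Reached (1/3) = 1. Collecting the sign flips along the way, the symbol is +1.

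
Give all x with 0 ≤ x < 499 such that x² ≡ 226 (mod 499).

225, 274

Since 499 ≡ 3 (mod 4), a square root of 226 is 226^((499+1)/4) = 226^125 mod 499.
Repeated squaring: 226^2≡178, 226^4≡247, 226^8≡131, 226^16≡195, 226^32≡101, 226^64≡221 (mod 499).
226^125 = 226^(64+32+16+8+4+1) ≡ 225 (mod 499).
Check: 225² = 50625 ≡ 226 (mod 499). The two roots are 225 and 274.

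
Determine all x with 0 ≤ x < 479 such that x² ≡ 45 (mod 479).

66, 413

Since 479 ≡ 3 (mod 4), a square root of 45 is 45^((479+1)/4) = 45^120 mod 479.
Repeated squaring: 45^2≡109, 45^4≡385, 45^8≡214, 45^16≡291, 45^32≡377, 45^64≡345 (mod 479).
45^120 = 45^(64+32+16+8) ≡ 66 (mod 479).
Check: 66² = 4356 ≡ 45 (mod 479). The two roots are 66 and 413.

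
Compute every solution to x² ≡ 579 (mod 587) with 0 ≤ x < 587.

Since 587 ≡ 3 (mod 4), a square root of 579 is 579^((587+1)/4) = 579^147 mod 587.
Repeated squaring: 579^2≡64, 579^4≡574, 579^8≡169, 579^16≡385, 579^32≡301, 579^64≡203, 579^128≡119 (mod 587).
579^147 = 579^(128+16+2+1) ≡ 414 (mod 587).
Check: 414² = 171396 ≡ 579 (mod 587). The two roots are 173 and 414.

173, 414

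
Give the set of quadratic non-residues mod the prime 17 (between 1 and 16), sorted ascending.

Square k = 1,…,8 (k and 17−k give the same square):
1²=1, 2²=4, 3²=9, 4²=16, 5²≡8, 6²≡2, 7²≡15, 8²≡13 (mod 17).
The residues are {1, 2, 4, 8, 9, 13, 15, 16}; the non-residues are the remaining 8 nonzero classes.

3,5,6,7,10,11,12,14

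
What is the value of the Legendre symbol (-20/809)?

1

Euler's criterion: (-20/809) ≡ 789^404 (mod 809).
789^2 ≡ 400 (mod 809)
789^4 ≡ 627 (mod 809)
789^8 ≡ 764 (mod 809)
789^16 ≡ 407 (mod 809)
789^32 ≡ 613 (mod 809)
789^64 ≡ 393 (mod 809)
789^128 ≡ 739 (mod 809)
789^256 ≡ 46 (mod 809)
789^404 = 789^(256+128+16+4) ≡ 1 (mod 809).
Result is 1, so (-20/809) = 1.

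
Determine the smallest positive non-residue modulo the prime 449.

(2/449) = +1, so 2 is a residue.
(3/449) = −1, so 3 is the smallest positive non-residue mod 449.

3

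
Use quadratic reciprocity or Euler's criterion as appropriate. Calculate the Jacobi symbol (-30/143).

First reduce: -30 ≡ 113 (mod 143).
Reciprocity: 113 ≡ 1 and 143 ≡ 3 (mod 4), so (113/143) = +(143/113).
Reduce top mod 113: now compute (30/113).
Pull out 2: since 113 ≡ 1 (mod 8), (2/113) = +1.
Reciprocity: 15 ≡ 3 and 113 ≡ 1 (mod 4), so (15/113) = +(113/15).
Reduce top mod 15: now compute (8/15).
Pull out 2^3: since 15 ≡ 7 (mod 8), (2/15) = +1, so (2/15)^3 = +1.
Reached (1/15) = 1. Collecting the sign flips along the way, the symbol is +1.

1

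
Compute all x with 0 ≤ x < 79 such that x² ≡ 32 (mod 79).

36, 43

Since 79 ≡ 3 (mod 4), a square root of 32 is 32^((79+1)/4) = 32^20 mod 79.
Repeated squaring: 32^2≡76, 32^4≡9, 32^8≡2, 32^16≡4 (mod 79).
32^20 = 32^(16+4) ≡ 36 (mod 79).
Check: 36² = 1296 ≡ 32 (mod 79). The two roots are 36 and 43.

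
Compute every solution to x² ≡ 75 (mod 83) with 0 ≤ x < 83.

18, 65

Since 83 ≡ 3 (mod 4), a square root of 75 is 75^((83+1)/4) = 75^21 mod 83.
Repeated squaring: 75^2≡64, 75^4≡29, 75^8≡11, 75^16≡38 (mod 83).
75^21 = 75^(16+4+1) ≡ 65 (mod 83).
Check: 65² = 4225 ≡ 75 (mod 83). The two roots are 18 and 65.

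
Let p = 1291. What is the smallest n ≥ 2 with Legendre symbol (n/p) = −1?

(2/1291) = −1, so 2 is the smallest positive non-residue mod 1291.

2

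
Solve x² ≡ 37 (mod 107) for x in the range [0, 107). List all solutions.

12, 95

Since 107 ≡ 3 (mod 4), a square root of 37 is 37^((107+1)/4) = 37^27 mod 107.
Repeated squaring: 37^2≡85, 37^4≡56, 37^8≡33, 37^16≡19 (mod 107).
37^27 = 37^(16+8+2+1) ≡ 12 (mod 107).
Check: 12² = 144 ≡ 37 (mod 107). The two roots are 12 and 95.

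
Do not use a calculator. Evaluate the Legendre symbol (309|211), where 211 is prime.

-1

First reduce: 309 ≡ 98 (mod 211).
Pull out 2: since 211 ≡ 3 (mod 8), (2/211) = -1.
Reciprocity: 49 ≡ 1 and 211 ≡ 3 (mod 4), so (49/211) = +(211/49).
Reduce top mod 49: now compute (15/49).
Reciprocity: 15 ≡ 3 and 49 ≡ 1 (mod 4), so (15/49) = +(49/15).
Reduce top mod 15: now compute (4/15).
Pull out 2^2: since 15 ≡ 7 (mod 8), (2/15) = +1, so (2/15)^2 = +1.
Reached (1/15) = 1. Collecting the sign flips along the way, the symbol is -1.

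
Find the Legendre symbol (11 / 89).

Reciprocity: 11 ≡ 3 and 89 ≡ 1 (mod 4), so (11/89) = +(89/11).
Reduce top mod 11: now compute (1/11).
Reached (1/11) = 1. Collecting the sign flips along the way, the symbol is +1.

1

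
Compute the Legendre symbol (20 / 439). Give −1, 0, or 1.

1

Pull out 2^2: since 439 ≡ 7 (mod 8), (2/439) = +1, so (2/439)^2 = +1.
Reciprocity: 5 ≡ 1 and 439 ≡ 3 (mod 4), so (5/439) = +(439/5).
Reduce top mod 5: now compute (4/5).
Pull out 2^2: since 5 ≡ 5 (mod 8), (2/5) = -1, so (2/5)^2 = +1.
Reached (1/5) = 1. Collecting the sign flips along the way, the symbol is +1.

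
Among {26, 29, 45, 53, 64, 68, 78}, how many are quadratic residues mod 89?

5

(26/89) = -1 → non-residue.
(29/89) = -1 → non-residue.
(45/89) = +1 → QR.
(53/89) = +1 → QR.
(64/89) = +1 → QR.
(68/89) = +1 → QR.
(78/89) = +1 → QR.
Total quadratic residues among the 7: 5.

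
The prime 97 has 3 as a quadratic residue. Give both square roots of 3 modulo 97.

10, 87

97 ≡ 1 (mod 4), so we find a root by search.
Trying successive values, 10² = 100 ≡ 3 (mod 97). The other root is 97 − 10 = 87.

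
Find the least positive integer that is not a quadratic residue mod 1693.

(2/1693) = −1, so 2 is the smallest positive non-residue mod 1693.

2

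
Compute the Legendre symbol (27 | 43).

-1

Euler's criterion: (27/43) ≡ 27^21 (mod 43).
27^2 ≡ 41 (mod 43)
27^4 ≡ 4 (mod 43)
27^8 ≡ 16 (mod 43)
27^16 ≡ 41 (mod 43)
27^21 = 27^(16+4+1) ≡ 42 (mod 43).
Result is 42 ≡ −1, so (27/43) = −1.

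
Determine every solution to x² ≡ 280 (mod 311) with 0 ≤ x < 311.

88, 223

Since 311 ≡ 3 (mod 4), a square root of 280 is 280^((311+1)/4) = 280^78 mod 311.
Repeated squaring: 280^2≡28, 280^4≡162, 280^8≡120, 280^16≡94, 280^32≡128, 280^64≡212 (mod 311).
280^78 = 280^(64+8+4+2) ≡ 223 (mod 311).
Check: 223² = 49729 ≡ 280 (mod 311). The two roots are 88 and 223.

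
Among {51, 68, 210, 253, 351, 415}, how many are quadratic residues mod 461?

2

(51/461) = -1 → non-residue.
(68/461) = +1 → QR.
(210/461) = -1 → non-residue.
(253/461) = -1 → non-residue.
(351/461) = +1 → QR.
(415/461) = -1 → non-residue.
Total quadratic residues among the 6: 2.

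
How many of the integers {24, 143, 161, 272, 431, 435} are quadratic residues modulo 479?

2

(24/479) = +1 → QR.
(143/479) = -1 → non-residue.
(161/479) = +1 → QR.
(272/479) = -1 → non-residue.
(431/479) = -1 → non-residue.
(435/479) = -1 → non-residue.
Total quadratic residues among the 6: 2.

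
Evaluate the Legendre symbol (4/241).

Euler's criterion: (4/241) ≡ 4^120 (mod 241).
4^2 ≡ 16 (mod 241)
4^4 ≡ 15 (mod 241)
4^8 ≡ 225 (mod 241)
4^16 ≡ 15 (mod 241)
4^32 ≡ 225 (mod 241)
4^64 ≡ 15 (mod 241)
4^120 = 4^(64+32+16+8) ≡ 1 (mod 241).
Result is 1, so (4/241) = 1.

1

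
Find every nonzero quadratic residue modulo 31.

Square k = 1,…,15 (k and 31−k give the same square):
1²=1, 2²=4, 3²=9, 4²=16, 5²=25, 6²≡5, 7²≡18, 8²≡2, 9²≡19, 10²≡7, 11²≡28, 12²≡20, 13²≡14, 14²≡10, 15²≡8 (mod 31).
So the quadratic residues mod 31 are {1, 2, 4, 5, 7, 8, 9, 10, 14, 16, 18, 19, 20, 25, 28}.

1,2,4,5,7,8,9,10,14,16,18,19,20,25,28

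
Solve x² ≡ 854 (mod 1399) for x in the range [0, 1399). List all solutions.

568, 831

Since 1399 ≡ 3 (mod 4), a square root of 854 is 854^((1399+1)/4) = 854^350 mod 1399.
Repeated squaring: 854^2≡437, 854^4≡705, 854^8≡380, 854^16≡303, 854^32≡874, 854^64≡22, 854^128≡484, 854^256≡623 (mod 1399).
854^350 = 854^(256+64+16+8+4+2) ≡ 831 (mod 1399).
Check: 831² = 690561 ≡ 854 (mod 1399). The two roots are 568 and 831.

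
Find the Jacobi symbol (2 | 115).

-1

Pull out 2: since 115 ≡ 3 (mod 8), (2/115) = -1.
Reached (1/115) = 1. Collecting the sign flips along the way, the symbol is -1.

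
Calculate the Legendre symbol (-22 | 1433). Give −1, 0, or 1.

First reduce: -22 ≡ 1411 (mod 1433).
Reciprocity: 1411 ≡ 3 and 1433 ≡ 1 (mod 4), so (1411/1433) = +(1433/1411).
Reduce top mod 1411: now compute (22/1411).
Pull out 2: since 1411 ≡ 3 (mod 8), (2/1411) = -1.
Reciprocity: 11 ≡ 3 and 1411 ≡ 3 (mod 4), so (11/1411) = −(1411/11).
Reduce top mod 11: now compute (3/11).
Reciprocity: 3 ≡ 3 and 11 ≡ 3 (mod 4), so (3/11) = −(11/3).
Reduce top mod 3: now compute (2/3).
Pull out 2: since 3 ≡ 3 (mod 8), (2/3) = -1.
Reached (1/3) = 1. Collecting the sign flips along the way, the symbol is +1.

1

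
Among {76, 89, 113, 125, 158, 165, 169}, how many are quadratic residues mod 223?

(76/223) = +1 → QR.
(89/223) = +1 → QR.
(113/223) = -1 → non-residue.
(125/223) = -1 → non-residue.
(158/223) = -1 → non-residue.
(165/223) = -1 → non-residue.
(169/223) = +1 → QR.
Total quadratic residues among the 7: 3.

3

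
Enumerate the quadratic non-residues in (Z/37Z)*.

Square k = 1,…,18 (k and 37−k give the same square):
1²=1, 2²=4, 3²=9, 4²=16, 5²=25, 6²=36, 7²≡12, 8²≡27, 9²≡7, 10²≡26, 11²≡10, 12²≡33, 13²≡21, 14²≡11, 15²≡3, 16²≡34, 17²≡30, 18²≡28 (mod 37).
The residues are {1, 3, 4, 7, 9, 10, 11, 12, 16, 21, 25, 26, 27, 28, 30, 33, 34, 36}; the non-residues are the remaining 18 nonzero classes.

2, 5, 6, 8, 13, 14, 15, 17, 18, 19, 20, 22, 23, 24, 29, 31, 32, 35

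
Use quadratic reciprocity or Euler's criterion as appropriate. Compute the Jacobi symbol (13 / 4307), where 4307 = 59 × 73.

1

Reciprocity: 13 ≡ 1 and 4307 ≡ 3 (mod 4), so (13/4307) = +(4307/13).
Reduce top mod 13: now compute (4/13).
Pull out 2^2: since 13 ≡ 5 (mod 8), (2/13) = -1, so (2/13)^2 = +1.
Reached (1/13) = 1. Collecting the sign flips along the way, the symbol is +1.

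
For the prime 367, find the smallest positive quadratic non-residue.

(2/367) = +1, so 2 is a residue.
(3/367) = −1, so 3 is the smallest positive non-residue mod 367.

3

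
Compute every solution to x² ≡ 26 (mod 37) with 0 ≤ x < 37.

37 ≡ 1 (mod 4), so we find a root by search.
Trying successive values, 10² = 100 ≡ 26 (mod 37). The other root is 37 − 10 = 27.

10, 27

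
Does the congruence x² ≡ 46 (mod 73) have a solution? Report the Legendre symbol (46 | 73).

Pull out 2: since 73 ≡ 1 (mod 8), (2/73) = +1.
Reciprocity: 23 ≡ 3 and 73 ≡ 1 (mod 4), so (23/73) = +(73/23).
Reduce top mod 23: now compute (4/23).
Pull out 2^2: since 23 ≡ 7 (mod 8), (2/23) = +1, so (2/23)^2 = +1.
Reached (1/23) = 1. Collecting the sign flips along the way, the symbol is +1.

1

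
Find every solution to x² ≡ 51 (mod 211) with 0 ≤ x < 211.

85, 126

Since 211 ≡ 3 (mod 4), a square root of 51 is 51^((211+1)/4) = 51^53 mod 211.
Repeated squaring: 51^2≡69, 51^4≡119, 51^8≡24, 51^16≡154, 51^32≡84 (mod 211).
51^53 = 51^(32+16+4+1) ≡ 126 (mod 211).
Check: 126² = 15876 ≡ 51 (mod 211). The two roots are 85 and 126.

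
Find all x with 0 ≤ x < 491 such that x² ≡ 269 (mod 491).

112, 379

Since 491 ≡ 3 (mod 4), a square root of 269 is 269^((491+1)/4) = 269^123 mod 491.
Repeated squaring: 269^2≡184, 269^4≡468, 269^8≡38, 269^16≡462, 269^32≡350, 269^64≡241 (mod 491).
269^123 = 269^(64+32+16+8+2+1) ≡ 379 (mod 491).
Check: 379² = 143641 ≡ 269 (mod 491). The two roots are 112 and 379.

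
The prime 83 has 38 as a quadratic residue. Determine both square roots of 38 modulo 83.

Since 83 ≡ 3 (mod 4), a square root of 38 is 38^((83+1)/4) = 38^21 mod 83.
Repeated squaring: 38^2≡33, 38^4≡10, 38^8≡17, 38^16≡40 (mod 83).
38^21 = 38^(16+4+1) ≡ 11 (mod 83).
Check: 11² = 121 ≡ 38 (mod 83). The two roots are 11 and 72.

11, 72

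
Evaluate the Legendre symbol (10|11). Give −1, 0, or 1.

Pull out 2: since 11 ≡ 3 (mod 8), (2/11) = -1.
Reciprocity: 5 ≡ 1 and 11 ≡ 3 (mod 4), so (5/11) = +(11/5).
Reduce top mod 5: now compute (1/5).
Reached (1/5) = 1. Collecting the sign flips along the way, the symbol is -1.

-1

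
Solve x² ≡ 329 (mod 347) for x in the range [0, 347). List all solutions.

Since 347 ≡ 3 (mod 4), a square root of 329 is 329^((347+1)/4) = 329^87 mod 347.
Repeated squaring: 329^2≡324, 329^4≡182, 329^8≡159, 329^16≡297, 329^32≡71, 329^64≡183 (mod 347).
329^87 = 329^(64+16+4+2+1) ≡ 321 (mod 347).
Check: 321² = 103041 ≡ 329 (mod 347). The two roots are 26 and 321.

26, 321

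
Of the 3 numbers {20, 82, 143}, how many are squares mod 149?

3

(20/149) = +1 → QR.
(82/149) = +1 → QR.
(143/149) = +1 → QR.
Total quadratic residues among the 3: 3.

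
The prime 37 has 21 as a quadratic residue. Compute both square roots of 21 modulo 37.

37 ≡ 1 (mod 4), so we find a root by search.
Trying successive values, 13² = 169 ≡ 21 (mod 37). The other root is 37 − 13 = 24.

13, 24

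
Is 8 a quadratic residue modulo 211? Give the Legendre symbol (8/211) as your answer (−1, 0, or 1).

Pull out 2^3: since 211 ≡ 3 (mod 8), (2/211) = -1, so (2/211)^3 = -1.
Reached (1/211) = 1. Collecting the sign flips along the way, the symbol is -1.

-1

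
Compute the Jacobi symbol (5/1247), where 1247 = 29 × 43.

-1

Reciprocity: 5 ≡ 1 and 1247 ≡ 3 (mod 4), so (5/1247) = +(1247/5).
Reduce top mod 5: now compute (2/5).
Pull out 2: since 5 ≡ 5 (mod 8), (2/5) = -1.
Reached (1/5) = 1. Collecting the sign flips along the way, the symbol is -1.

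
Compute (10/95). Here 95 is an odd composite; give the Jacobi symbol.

Pull out 2: since 95 ≡ 7 (mod 8), (2/95) = +1.
Reciprocity: 5 ≡ 1 and 95 ≡ 3 (mod 4), so (5/95) = +(95/5).
Reduce top mod 5: now compute (0/5).
Top reduces to 0: gcd > 1, so the symbol is 0.

0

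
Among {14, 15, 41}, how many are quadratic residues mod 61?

3

(14/61) = +1 → QR.
(15/61) = +1 → QR.
(41/61) = +1 → QR.
Total quadratic residues among the 3: 3.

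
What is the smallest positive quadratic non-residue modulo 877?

(2/877) = −1, so 2 is the smallest positive non-residue mod 877.

2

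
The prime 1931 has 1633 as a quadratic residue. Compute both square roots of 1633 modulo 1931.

571, 1360

Since 1931 ≡ 3 (mod 4), a square root of 1633 is 1633^((1931+1)/4) = 1633^483 mod 1931.
Repeated squaring: 1633^2≡1909, 1633^4≡484, 1633^8≡605, 1633^16≡1066, 1633^32≡928, 1633^64≡1889, 1633^128≡1764, 1633^256≡855 (mod 1931).
1633^483 = 1633^(256+128+64+32+2+1) ≡ 571 (mod 1931).
Check: 571² = 326041 ≡ 1633 (mod 1931). The two roots are 571 and 1360.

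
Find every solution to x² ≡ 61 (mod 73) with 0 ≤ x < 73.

34, 39

73 ≡ 1 (mod 4), so we find a root by search.
Trying successive values, 34² = 1156 ≡ 61 (mod 73). The other root is 73 − 34 = 39.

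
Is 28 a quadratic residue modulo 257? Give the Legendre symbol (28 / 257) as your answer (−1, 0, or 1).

-1

Pull out 2^2: since 257 ≡ 1 (mod 8), (2/257) = +1, so (2/257)^2 = +1.
Reciprocity: 7 ≡ 3 and 257 ≡ 1 (mod 4), so (7/257) = +(257/7).
Reduce top mod 7: now compute (5/7).
Reciprocity: 5 ≡ 1 and 7 ≡ 3 (mod 4), so (5/7) = +(7/5).
Reduce top mod 5: now compute (2/5).
Pull out 2: since 5 ≡ 5 (mod 8), (2/5) = -1.
Reached (1/5) = 1. Collecting the sign flips along the way, the symbol is -1.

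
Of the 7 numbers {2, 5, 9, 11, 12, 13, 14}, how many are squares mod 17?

3

(2/17) = +1 → QR.
(5/17) = -1 → non-residue.
(9/17) = +1 → QR.
(11/17) = -1 → non-residue.
(12/17) = -1 → non-residue.
(13/17) = +1 → QR.
(14/17) = -1 → non-residue.
Total quadratic residues among the 7: 3.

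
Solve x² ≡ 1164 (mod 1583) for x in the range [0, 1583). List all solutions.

472, 1111

Since 1583 ≡ 3 (mod 4), a square root of 1164 is 1164^((1583+1)/4) = 1164^396 mod 1583.
Repeated squaring: 1164^2≡1431, 1164^4≡942, 1164^8≡884, 1164^16≡1037, 1164^32≡512, 1164^64≡949, 1164^128≡1457, 1164^256≡46 (mod 1583).
1164^396 = 1164^(256+128+8+4) ≡ 1111 (mod 1583).
Check: 1111² = 1234321 ≡ 1164 (mod 1583). The two roots are 472 and 1111.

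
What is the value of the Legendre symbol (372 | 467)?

-1

Pull out 2^2: since 467 ≡ 3 (mod 8), (2/467) = -1, so (2/467)^2 = +1.
Reciprocity: 93 ≡ 1 and 467 ≡ 3 (mod 4), so (93/467) = +(467/93).
Reduce top mod 93: now compute (2/93).
Pull out 2: since 93 ≡ 5 (mod 8), (2/93) = -1.
Reached (1/93) = 1. Collecting the sign flips along the way, the symbol is -1.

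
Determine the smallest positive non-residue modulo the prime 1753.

(2/1753) = +1, so 2 is a residue.
(3/1753) = +1, so 3 is a residue.
(4/1753) = +1, so 4 is a residue.
(5/1753) = −1, so 5 is the smallest positive non-residue mod 1753.

5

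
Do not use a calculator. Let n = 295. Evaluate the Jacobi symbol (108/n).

-1

Pull out 2^2: since 295 ≡ 7 (mod 8), (2/295) = +1, so (2/295)^2 = +1.
Reciprocity: 27 ≡ 3 and 295 ≡ 3 (mod 4), so (27/295) = −(295/27).
Reduce top mod 27: now compute (25/27).
Reciprocity: 25 ≡ 1 and 27 ≡ 3 (mod 4), so (25/27) = +(27/25).
Reduce top mod 25: now compute (2/25).
Pull out 2: since 25 ≡ 1 (mod 8), (2/25) = +1.
Reached (1/25) = 1. Collecting the sign flips along the way, the symbol is -1.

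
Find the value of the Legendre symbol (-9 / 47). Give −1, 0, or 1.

-1

First reduce: -9 ≡ 38 (mod 47).
Pull out 2: since 47 ≡ 7 (mod 8), (2/47) = +1.
Reciprocity: 19 ≡ 3 and 47 ≡ 3 (mod 4), so (19/47) = −(47/19).
Reduce top mod 19: now compute (9/19).
Reciprocity: 9 ≡ 1 and 19 ≡ 3 (mod 4), so (9/19) = +(19/9).
Reduce top mod 9: now compute (1/9).
Reached (1/9) = 1. Collecting the sign flips along the way, the symbol is -1.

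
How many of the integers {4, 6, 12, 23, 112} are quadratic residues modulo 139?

(4/139) = +1 → QR.
(6/139) = +1 → QR.
(12/139) = -1 → non-residue.
(23/139) = -1 → non-residue.
(112/139) = +1 → QR.
Total quadratic residues among the 5: 3.

3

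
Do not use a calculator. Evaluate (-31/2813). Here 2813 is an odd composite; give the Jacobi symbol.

-1

First reduce: -31 ≡ 2782 (mod 2813).
Pull out 2: since 2813 ≡ 5 (mod 8), (2/2813) = -1.
Reciprocity: 1391 ≡ 3 and 2813 ≡ 1 (mod 4), so (1391/2813) = +(2813/1391).
Reduce top mod 1391: now compute (31/1391).
Reciprocity: 31 ≡ 3 and 1391 ≡ 3 (mod 4), so (31/1391) = −(1391/31).
Reduce top mod 31: now compute (27/31).
Reciprocity: 27 ≡ 3 and 31 ≡ 3 (mod 4), so (27/31) = −(31/27).
Reduce top mod 27: now compute (4/27).
Pull out 2^2: since 27 ≡ 3 (mod 8), (2/27) = -1, so (2/27)^2 = +1.
Reached (1/27) = 1. Collecting the sign flips along the way, the symbol is -1.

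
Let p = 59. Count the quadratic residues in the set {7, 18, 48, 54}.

2

(7/59) = +1 → QR.
(18/59) = -1 → non-residue.
(48/59) = +1 → QR.
(54/59) = -1 → non-residue.
Total quadratic residues among the 4: 2.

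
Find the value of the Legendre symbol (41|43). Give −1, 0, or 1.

Reciprocity: 41 ≡ 1 and 43 ≡ 3 (mod 4), so (41/43) = +(43/41).
Reduce top mod 41: now compute (2/41).
Pull out 2: since 41 ≡ 1 (mod 8), (2/41) = +1.
Reached (1/41) = 1. Collecting the sign flips along the way, the symbol is +1.

1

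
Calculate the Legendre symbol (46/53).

Euler's criterion: (46/53) ≡ 46^26 (mod 53).
46^2 ≡ 49 (mod 53)
46^4 ≡ 16 (mod 53)
46^8 ≡ 44 (mod 53)
46^16 ≡ 28 (mod 53)
46^26 = 46^(16+8+2) ≡ 1 (mod 53).
Result is 1, so (46/53) = 1.

1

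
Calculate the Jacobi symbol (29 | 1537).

0

Reciprocity: 29 ≡ 1 and 1537 ≡ 1 (mod 4), so (29/1537) = +(1537/29).
Reduce top mod 29: now compute (0/29).
Top reduces to 0: gcd > 1, so the symbol is 0.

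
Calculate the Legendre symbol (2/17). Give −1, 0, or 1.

1

Pull out 2: since 17 ≡ 1 (mod 8), (2/17) = +1.
Reached (1/17) = 1. Collecting the sign flips along the way, the symbol is +1.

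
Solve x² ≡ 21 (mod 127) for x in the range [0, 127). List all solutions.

Since 127 ≡ 3 (mod 4), a square root of 21 is 21^((127+1)/4) = 21^32 mod 127.
Repeated squaring: 21^2≡60, 21^4≡44, 21^8≡31, 21^16≡72, 21^32≡104 (mod 127).
21^32 = 21^(32) ≡ 104 (mod 127).
Check: 104² = 10816 ≡ 21 (mod 127). The two roots are 23 and 104.

23, 104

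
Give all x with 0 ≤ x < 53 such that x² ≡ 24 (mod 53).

53 ≡ 1 (mod 4), so we find a root by search.
Trying successive values, 17² = 289 ≡ 24 (mod 53). The other root is 53 − 17 = 36.

17, 36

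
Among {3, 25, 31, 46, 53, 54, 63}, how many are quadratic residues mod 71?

(3/71) = +1 → QR.
(25/71) = +1 → QR.
(31/71) = -1 → non-residue.
(46/71) = -1 → non-residue.
(53/71) = -1 → non-residue.
(54/71) = +1 → QR.
(63/71) = -1 → non-residue.
Total quadratic residues among the 7: 3.

3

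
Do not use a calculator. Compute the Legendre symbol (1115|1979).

1

Reciprocity: 1115 ≡ 3 and 1979 ≡ 3 (mod 4), so (1115/1979) = −(1979/1115).
Reduce top mod 1115: now compute (864/1115).
Pull out 2^5: since 1115 ≡ 3 (mod 8), (2/1115) = -1, so (2/1115)^5 = -1.
Reciprocity: 27 ≡ 3 and 1115 ≡ 3 (mod 4), so (27/1115) = −(1115/27).
Reduce top mod 27: now compute (8/27).
Pull out 2^3: since 27 ≡ 3 (mod 8), (2/27) = -1, so (2/27)^3 = -1.
Reached (1/27) = 1. Collecting the sign flips along the way, the symbol is +1.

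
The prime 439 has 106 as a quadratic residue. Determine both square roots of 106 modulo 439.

87, 352

Since 439 ≡ 3 (mod 4), a square root of 106 is 106^((439+1)/4) = 106^110 mod 439.
Repeated squaring: 106^2≡261, 106^4≡76, 106^8≡69, 106^16≡371, 106^32≡234, 106^64≡320 (mod 439).
106^110 = 106^(64+32+8+4+2) ≡ 352 (mod 439).
Check: 352² = 123904 ≡ 106 (mod 439). The two roots are 87 and 352.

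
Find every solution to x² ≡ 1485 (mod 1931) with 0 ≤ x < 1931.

Since 1931 ≡ 3 (mod 4), a square root of 1485 is 1485^((1931+1)/4) = 1485^483 mod 1931.
Repeated squaring: 1485^2≡23, 1485^4≡529, 1485^8≡1777, 1485^16≡544, 1485^32≡493, 1485^64≡1674, 1485^128≡395, 1485^256≡1545 (mod 1931).
1485^483 = 1485^(256+128+64+32+2+1) ≡ 284 (mod 1931).
Check: 284² = 80656 ≡ 1485 (mod 1931). The two roots are 284 and 1647.

284, 1647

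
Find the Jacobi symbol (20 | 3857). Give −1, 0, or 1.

Pull out 2^2: since 3857 ≡ 1 (mod 8), (2/3857) = +1, so (2/3857)^2 = +1.
Reciprocity: 5 ≡ 1 and 3857 ≡ 1 (mod 4), so (5/3857) = +(3857/5).
Reduce top mod 5: now compute (2/5).
Pull out 2: since 5 ≡ 5 (mod 8), (2/5) = -1.
Reached (1/5) = 1. Collecting the sign flips along the way, the symbol is -1.

-1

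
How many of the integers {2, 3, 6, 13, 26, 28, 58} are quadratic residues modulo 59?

3

(2/59) = -1 → non-residue.
(3/59) = +1 → QR.
(6/59) = -1 → non-residue.
(13/59) = -1 → non-residue.
(26/59) = +1 → QR.
(28/59) = +1 → QR.
(58/59) = -1 → non-residue.
Total quadratic residues among the 7: 3.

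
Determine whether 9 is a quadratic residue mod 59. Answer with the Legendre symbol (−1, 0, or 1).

1

Euler's criterion: (9/59) ≡ 9^29 (mod 59).
9^2 ≡ 22 (mod 59)
9^4 ≡ 12 (mod 59)
9^8 ≡ 26 (mod 59)
9^16 ≡ 27 (mod 59)
9^29 = 9^(16+8+4+1) ≡ 1 (mod 59).
Result is 1, so (9/59) = 1.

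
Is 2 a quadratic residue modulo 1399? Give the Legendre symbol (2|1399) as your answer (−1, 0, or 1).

Pull out 2: since 1399 ≡ 7 (mod 8), (2/1399) = +1.
Reached (1/1399) = 1. Collecting the sign flips along the way, the symbol is +1.

1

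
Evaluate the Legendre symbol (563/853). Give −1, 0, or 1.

-1

Reciprocity: 563 ≡ 3 and 853 ≡ 1 (mod 4), so (563/853) = +(853/563).
Reduce top mod 563: now compute (290/563).
Pull out 2: since 563 ≡ 3 (mod 8), (2/563) = -1.
Reciprocity: 145 ≡ 1 and 563 ≡ 3 (mod 4), so (145/563) = +(563/145).
Reduce top mod 145: now compute (128/145).
Pull out 2^7: since 145 ≡ 1 (mod 8), (2/145) = +1, so (2/145)^7 = +1.
Reached (1/145) = 1. Collecting the sign flips along the way, the symbol is -1.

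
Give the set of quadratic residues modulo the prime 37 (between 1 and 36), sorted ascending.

Square k = 1,…,18 (k and 37−k give the same square):
1²=1, 2²=4, 3²=9, 4²=16, 5²=25, 6²=36, 7²≡12, 8²≡27, 9²≡7, 10²≡26, 11²≡10, 12²≡33, 13²≡21, 14²≡11, 15²≡3, 16²≡34, 17²≡30, 18²≡28 (mod 37).
So the quadratic residues mod 37 are {1, 3, 4, 7, 9, 10, 11, 12, 16, 21, 25, 26, 27, 28, 30, 33, 34, 36}.

1,3,4,7,9,10,11,12,16,21,25,26,27,28,30,33,34,36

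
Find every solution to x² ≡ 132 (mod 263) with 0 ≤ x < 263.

Since 263 ≡ 3 (mod 4), a square root of 132 is 132^((263+1)/4) = 132^66 mod 263.
Repeated squaring: 132^2≡66, 132^4≡148, 132^8≡75, 132^16≡102, 132^32≡147, 132^64≡43 (mod 263).
132^66 = 132^(64+2) ≡ 208 (mod 263).
Check: 208² = 43264 ≡ 132 (mod 263). The two roots are 55 and 208.

55, 208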